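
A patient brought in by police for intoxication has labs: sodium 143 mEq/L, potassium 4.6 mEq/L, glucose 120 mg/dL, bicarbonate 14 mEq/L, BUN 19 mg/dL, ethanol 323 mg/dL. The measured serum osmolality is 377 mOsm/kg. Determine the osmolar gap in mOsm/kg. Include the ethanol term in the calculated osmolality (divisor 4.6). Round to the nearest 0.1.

Calculated osmolality = 2·Na + glucose/18 + BUN/2.8 + ethanol/4.6
= 2·143 + 120/18 + 19/2.8 + 323/4.6
= 286 + 6.67 + 6.79 + 70.22
= 369.68 mOsm/kg ≈ 369.7 mOsm/kg
Osmolar gap = measured − calculated = 377 − 369.7 = 7.3 mOsm/kg

7.3 mOsm/kg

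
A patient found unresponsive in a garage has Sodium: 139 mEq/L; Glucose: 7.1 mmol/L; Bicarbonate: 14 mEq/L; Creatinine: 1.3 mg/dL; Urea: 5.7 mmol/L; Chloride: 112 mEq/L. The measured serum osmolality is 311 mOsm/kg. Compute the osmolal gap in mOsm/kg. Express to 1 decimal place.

Calculated osmolality = 2·Na + glucose + urea
= 2·139 + 7.1 + 5.7
= 278 + 7.10 + 5.70
= 290.8 mOsm/kg ≈ 290.8 mOsm/kg
Osmolar gap = measured − calculated = 311 − 290.8 = 20.2 mOsm/kg

20.2 mOsm/kg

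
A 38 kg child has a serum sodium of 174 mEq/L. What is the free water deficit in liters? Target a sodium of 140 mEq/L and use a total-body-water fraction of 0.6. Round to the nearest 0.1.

TBW = 0.6 · 38 = 22.8 L
Free water deficit = TBW · (Na/140 − 1)
= 22.8 · (174/140 − 1)
= 22.8 · 0.2429
= 5.54 L

5.5 L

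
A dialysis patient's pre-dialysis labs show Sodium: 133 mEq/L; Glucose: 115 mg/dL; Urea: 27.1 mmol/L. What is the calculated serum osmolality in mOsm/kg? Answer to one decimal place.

Calculated osmolality = 2·Na + glucose/18 + urea
= 2·133 + 115/18 + 27.1
= 266 + 6.39 + 27.10
= 299.49 mOsm/kg

299.5 mOsm/kg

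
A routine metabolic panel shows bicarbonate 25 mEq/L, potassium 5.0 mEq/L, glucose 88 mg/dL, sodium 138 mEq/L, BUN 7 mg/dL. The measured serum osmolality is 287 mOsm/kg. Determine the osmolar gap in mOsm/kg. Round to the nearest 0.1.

3.6 mOsm/kg

Calculated osmolality = 2·Na + glucose/18 + BUN/2.8
= 2·138 + 88/18 + 7/2.8
= 276 + 4.89 + 2.50
= 283.39 mOsm/kg ≈ 283.4 mOsm/kg
Osmolar gap = measured − calculated = 287 − 283.4 = 3.6 mOsm/kg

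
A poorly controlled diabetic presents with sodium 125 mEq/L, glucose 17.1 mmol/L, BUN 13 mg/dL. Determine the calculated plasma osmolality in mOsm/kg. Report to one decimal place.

Calculated osmolality = 2·Na + glucose + BUN/2.8
= 2·125 + 17.1 + 13/2.8
= 250 + 17.10 + 4.64
= 271.74 mOsm/kg

271.7 mOsm/kg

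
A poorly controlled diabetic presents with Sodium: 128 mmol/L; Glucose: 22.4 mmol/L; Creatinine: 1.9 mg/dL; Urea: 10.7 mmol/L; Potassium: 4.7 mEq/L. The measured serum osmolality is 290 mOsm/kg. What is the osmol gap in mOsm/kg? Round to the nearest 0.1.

Calculated osmolality = 2·Na + glucose + urea
= 2·128 + 22.4 + 10.7
= 256 + 22.40 + 10.70
= 289.1 mOsm/kg ≈ 289.1 mOsm/kg
Osmolar gap = measured − calculated = 290 − 289.1 = 0.9 mOsm/kg

0.9 mOsm/kg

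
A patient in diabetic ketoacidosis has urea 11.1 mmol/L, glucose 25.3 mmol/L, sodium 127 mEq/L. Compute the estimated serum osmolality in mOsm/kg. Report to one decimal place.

Calculated osmolality = 2·Na + glucose + urea
= 2·127 + 25.3 + 11.1
= 254 + 25.30 + 11.10
= 290.4 mOsm/kg

290.4 mOsm/kg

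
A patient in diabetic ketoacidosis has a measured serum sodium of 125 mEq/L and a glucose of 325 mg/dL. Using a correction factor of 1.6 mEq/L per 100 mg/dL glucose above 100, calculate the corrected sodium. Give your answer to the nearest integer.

129 mEq/L

Corrected Na = measured Na + 1.6 · (glucose − 100)/100
= 125 + 1.6 · (325 − 100)/100
= 125 + 3.6
= 128.6 mEq/L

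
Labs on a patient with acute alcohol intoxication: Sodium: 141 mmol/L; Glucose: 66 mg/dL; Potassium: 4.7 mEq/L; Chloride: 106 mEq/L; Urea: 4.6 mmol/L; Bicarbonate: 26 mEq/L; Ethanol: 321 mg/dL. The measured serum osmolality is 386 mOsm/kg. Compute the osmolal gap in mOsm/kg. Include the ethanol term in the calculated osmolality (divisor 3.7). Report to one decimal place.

Calculated osmolality = 2·Na + glucose/18 + urea + ethanol/3.7
= 2·141 + 66/18 + 4.6 + 321/3.7
= 282 + 3.67 + 4.60 + 86.76
= 377.03 mOsm/kg ≈ 377.0 mOsm/kg
Osmolar gap = measured − calculated = 386 − 377.0 = 9.0 mOsm/kg

9.0 mOsm/kg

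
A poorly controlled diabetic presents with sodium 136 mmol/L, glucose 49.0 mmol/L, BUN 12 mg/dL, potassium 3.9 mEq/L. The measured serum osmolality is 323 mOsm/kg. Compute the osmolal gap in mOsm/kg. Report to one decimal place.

-2.3 mOsm/kg

Calculated osmolality = 2·Na + glucose + BUN/2.8
= 2·136 + 49 + 12/2.8
= 272 + 49 + 4.29
= 325.29 mOsm/kg ≈ 325.3 mOsm/kg
Osmolar gap = measured − calculated = 323 − 325.3 = -2.3 mOsm/kg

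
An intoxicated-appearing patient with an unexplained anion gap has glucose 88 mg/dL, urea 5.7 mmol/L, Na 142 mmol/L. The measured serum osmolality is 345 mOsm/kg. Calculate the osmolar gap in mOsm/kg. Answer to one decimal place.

Calculated osmolality = 2·Na + glucose/18 + urea
= 2·142 + 88/18 + 5.7
= 284 + 4.89 + 5.70
= 294.59 mOsm/kg ≈ 294.6 mOsm/kg
Osmolar gap = measured − calculated = 345 − 294.6 = 50.4 mOsm/kg

50.4 mOsm/kg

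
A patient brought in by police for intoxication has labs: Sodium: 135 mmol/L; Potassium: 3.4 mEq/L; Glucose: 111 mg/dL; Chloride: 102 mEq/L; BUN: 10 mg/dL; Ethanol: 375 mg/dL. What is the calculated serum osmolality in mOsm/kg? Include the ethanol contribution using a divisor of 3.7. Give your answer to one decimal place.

Calculated osmolality = 2·Na + glucose/18 + BUN/2.8 + ethanol/3.7
= 2·135 + 111/18 + 10/2.8 + 375/3.7
= 270 + 6.17 + 3.57 + 101.35
= 381.09 mOsm/kg

381.1 mOsm/kg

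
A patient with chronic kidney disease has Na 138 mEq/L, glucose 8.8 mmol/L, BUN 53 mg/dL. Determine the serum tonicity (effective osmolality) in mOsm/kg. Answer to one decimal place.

284.8 mOsm/kg

Effective osmolality excludes urea (freely permeant across cell membranes):
2·Na + glucose
= 2·138 + 8.8
= 276 + 8.8
= 284.8 mOsm/kg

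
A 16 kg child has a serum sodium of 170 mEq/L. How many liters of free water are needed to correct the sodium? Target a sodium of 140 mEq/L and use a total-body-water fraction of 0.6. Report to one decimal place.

2.1 L

TBW = 0.6 · 16 = 9.6 L
Free water deficit = TBW · (Na/140 − 1)
= 9.6 · (170/140 − 1)
= 9.6 · 0.2143
= 2.06 L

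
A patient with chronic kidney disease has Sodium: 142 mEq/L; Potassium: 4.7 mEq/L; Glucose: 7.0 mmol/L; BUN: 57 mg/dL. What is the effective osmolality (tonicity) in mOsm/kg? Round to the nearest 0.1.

Effective osmolality excludes urea (freely permeant across cell membranes):
2·Na + glucose
= 2·142 + 7
= 284 + 7
= 291 mOsm/kg

291.0 mOsm/kg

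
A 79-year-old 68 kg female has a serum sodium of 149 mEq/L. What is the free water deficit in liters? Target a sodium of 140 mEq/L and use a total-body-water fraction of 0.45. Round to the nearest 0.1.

2.0 L

TBW = 0.45 · 68 = 30.6 L
Free water deficit = TBW · (Na/140 − 1)
= 30.6 · (149/140 − 1)
= 30.6 · 0.0643
= 1.97 L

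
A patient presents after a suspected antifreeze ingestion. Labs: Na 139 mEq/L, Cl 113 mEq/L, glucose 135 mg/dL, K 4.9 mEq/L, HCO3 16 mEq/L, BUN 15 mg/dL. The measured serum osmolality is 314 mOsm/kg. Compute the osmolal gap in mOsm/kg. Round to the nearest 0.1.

Calculated osmolality = 2·Na + glucose/18 + BUN/2.8
= 2·139 + 135/18 + 15/2.8
= 278 + 7.50 + 5.36
= 290.86 mOsm/kg ≈ 290.9 mOsm/kg
Osmolar gap = measured − calculated = 314 − 290.9 = 23.1 mOsm/kg

23.1 mOsm/kg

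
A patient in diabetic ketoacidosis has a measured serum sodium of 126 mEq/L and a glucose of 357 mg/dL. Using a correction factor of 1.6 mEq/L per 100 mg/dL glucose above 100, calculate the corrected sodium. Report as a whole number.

130 mEq/L

Corrected Na = measured Na + 1.6 · (glucose − 100)/100
= 126 + 1.6 · (357 − 100)/100
= 126 + 4.1
= 130.1 mEq/L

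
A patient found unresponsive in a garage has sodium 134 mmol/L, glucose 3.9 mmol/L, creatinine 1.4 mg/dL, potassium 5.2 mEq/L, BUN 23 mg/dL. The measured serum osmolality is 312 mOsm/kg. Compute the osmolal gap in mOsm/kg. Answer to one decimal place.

31.9 mOsm/kg

Calculated osmolality = 2·Na + glucose + BUN/2.8
= 2·134 + 3.9 + 23/2.8
= 268 + 3.90 + 8.21
= 280.11 mOsm/kg ≈ 280.1 mOsm/kg
Osmolar gap = measured − calculated = 312 − 280.1 = 31.9 mOsm/kg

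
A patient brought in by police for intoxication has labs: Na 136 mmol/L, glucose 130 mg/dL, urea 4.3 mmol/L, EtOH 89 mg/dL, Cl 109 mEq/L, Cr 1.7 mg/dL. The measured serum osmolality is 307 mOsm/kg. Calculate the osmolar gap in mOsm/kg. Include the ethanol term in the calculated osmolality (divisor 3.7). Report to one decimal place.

Calculated osmolality = 2·Na + glucose/18 + urea + ethanol/3.7
= 2·136 + 130/18 + 4.3 + 89/3.7
= 272 + 7.22 + 4.30 + 24.05
= 307.57 mOsm/kg ≈ 307.6 mOsm/kg
Osmolar gap = measured − calculated = 307 − 307.6 = -0.6 mOsm/kg

-0.6 mOsm/kg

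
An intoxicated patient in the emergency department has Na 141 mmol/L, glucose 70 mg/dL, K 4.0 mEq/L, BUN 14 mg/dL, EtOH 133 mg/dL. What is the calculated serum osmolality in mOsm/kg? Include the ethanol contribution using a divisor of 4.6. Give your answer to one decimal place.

Calculated osmolality = 2·Na + glucose/18 + BUN/2.8 + ethanol/4.6
= 2·141 + 70/18 + 14/2.8 + 133/4.6
= 282 + 3.89 + 5 + 28.91
= 319.8 mOsm/kg

319.8 mOsm/kg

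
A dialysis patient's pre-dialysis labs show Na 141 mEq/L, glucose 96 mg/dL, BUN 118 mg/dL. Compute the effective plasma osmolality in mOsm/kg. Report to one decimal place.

287.3 mOsm/kg

Effective osmolality excludes urea (freely permeant across cell membranes):
2·Na + glucose/18
= 2·141 + 96/18
= 282 + 5.33
= 287.33 mOsm/kg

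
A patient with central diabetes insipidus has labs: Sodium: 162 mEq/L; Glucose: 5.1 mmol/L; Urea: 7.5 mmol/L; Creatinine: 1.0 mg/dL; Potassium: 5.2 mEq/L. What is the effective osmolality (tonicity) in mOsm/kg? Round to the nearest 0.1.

329.1 mOsm/kg

Effective osmolality excludes urea (freely permeant across cell membranes):
2·Na + glucose
= 2·162 + 5.1
= 324 + 5.1
= 329.1 mOsm/kg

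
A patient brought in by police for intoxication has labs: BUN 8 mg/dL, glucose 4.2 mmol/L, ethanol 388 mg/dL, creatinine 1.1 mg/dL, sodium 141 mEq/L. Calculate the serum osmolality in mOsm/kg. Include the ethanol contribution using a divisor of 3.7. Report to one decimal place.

Calculated osmolality = 2·Na + glucose + BUN/2.8 + ethanol/3.7
= 2·141 + 4.2 + 8/2.8 + 388/3.7
= 282 + 4.20 + 2.86 + 104.86
= 393.92 mOsm/kg

393.9 mOsm/kg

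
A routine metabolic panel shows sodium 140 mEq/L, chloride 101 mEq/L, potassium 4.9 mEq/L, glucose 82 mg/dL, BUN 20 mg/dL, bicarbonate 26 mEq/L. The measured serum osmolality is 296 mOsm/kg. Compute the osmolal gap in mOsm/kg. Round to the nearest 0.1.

Calculated osmolality = 2·Na + glucose/18 + BUN/2.8
= 2·140 + 82/18 + 20/2.8
= 280 + 4.56 + 7.14
= 291.7 mOsm/kg ≈ 291.7 mOsm/kg
Osmolar gap = measured − calculated = 296 − 291.7 = 4.3 mOsm/kg

4.3 mOsm/kg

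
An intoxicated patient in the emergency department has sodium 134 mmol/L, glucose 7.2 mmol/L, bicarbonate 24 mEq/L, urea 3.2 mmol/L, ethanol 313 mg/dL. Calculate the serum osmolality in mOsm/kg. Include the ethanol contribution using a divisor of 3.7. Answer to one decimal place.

363.0 mOsm/kg

Calculated osmolality = 2·Na + glucose + urea + ethanol/3.7
= 2·134 + 7.2 + 3.2 + 313/3.7
= 268 + 7.20 + 3.20 + 84.59
= 362.99 mOsm/kg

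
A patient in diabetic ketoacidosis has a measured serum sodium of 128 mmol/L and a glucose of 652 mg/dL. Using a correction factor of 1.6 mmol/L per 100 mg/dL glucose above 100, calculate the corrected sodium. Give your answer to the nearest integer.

Corrected Na = measured Na + 1.6 · (glucose − 100)/100
= 128 + 1.6 · (652 − 100)/100
= 128 + 8.8
= 136.8 mmol/L

137 mmol/L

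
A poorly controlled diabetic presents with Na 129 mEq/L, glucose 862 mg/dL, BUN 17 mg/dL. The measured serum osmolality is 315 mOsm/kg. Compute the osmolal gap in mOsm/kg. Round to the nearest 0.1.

Calculated osmolality = 2·Na + glucose/18 + BUN/2.8
= 2·129 + 862/18 + 17/2.8
= 258 + 47.89 + 6.07
= 311.96 mOsm/kg ≈ 312.0 mOsm/kg
Osmolar gap = measured − calculated = 315 − 312.0 = 3.0 mOsm/kg

3.0 mOsm/kg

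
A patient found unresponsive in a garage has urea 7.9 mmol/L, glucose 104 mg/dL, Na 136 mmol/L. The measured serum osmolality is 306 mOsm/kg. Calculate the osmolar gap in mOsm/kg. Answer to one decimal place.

Calculated osmolality = 2·Na + glucose/18 + urea
= 2·136 + 104/18 + 7.9
= 272 + 5.78 + 7.90
= 285.68 mOsm/kg ≈ 285.7 mOsm/kg
Osmolar gap = measured − calculated = 306 − 285.7 = 20.3 mOsm/kg

20.3 mOsm/kg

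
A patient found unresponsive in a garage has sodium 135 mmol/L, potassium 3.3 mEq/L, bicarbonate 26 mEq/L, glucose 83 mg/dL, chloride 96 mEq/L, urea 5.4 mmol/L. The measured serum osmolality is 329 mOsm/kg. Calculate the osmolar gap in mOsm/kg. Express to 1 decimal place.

49.0 mOsm/kg

Calculated osmolality = 2·Na + glucose/18 + urea
= 2·135 + 83/18 + 5.4
= 270 + 4.61 + 5.40
= 280.01 mOsm/kg ≈ 280.0 mOsm/kg
Osmolar gap = measured − calculated = 329 − 280.0 = 49.0 mOsm/kg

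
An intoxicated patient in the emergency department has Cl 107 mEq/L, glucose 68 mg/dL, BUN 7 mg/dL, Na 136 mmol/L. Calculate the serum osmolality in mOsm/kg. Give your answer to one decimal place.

Calculated osmolality = 2·Na + glucose/18 + BUN/2.8
= 2·136 + 68/18 + 7/2.8
= 272 + 3.78 + 2.50
= 278.28 mOsm/kg

278.3 mOsm/kg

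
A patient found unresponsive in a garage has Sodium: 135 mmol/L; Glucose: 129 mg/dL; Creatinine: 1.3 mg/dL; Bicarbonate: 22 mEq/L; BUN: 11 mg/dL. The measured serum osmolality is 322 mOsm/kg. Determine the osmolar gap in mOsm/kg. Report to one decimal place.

40.9 mOsm/kg

Calculated osmolality = 2·Na + glucose/18 + BUN/2.8
= 2·135 + 129/18 + 11/2.8
= 270 + 7.17 + 3.93
= 281.1 mOsm/kg ≈ 281.1 mOsm/kg
Osmolar gap = measured − calculated = 322 − 281.1 = 40.9 mOsm/kg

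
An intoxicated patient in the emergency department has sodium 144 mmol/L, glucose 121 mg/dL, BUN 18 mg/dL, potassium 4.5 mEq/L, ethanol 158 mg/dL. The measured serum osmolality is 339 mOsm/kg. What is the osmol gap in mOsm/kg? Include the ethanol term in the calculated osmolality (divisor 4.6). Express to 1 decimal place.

3.5 mOsm/kg

Calculated osmolality = 2·Na + glucose/18 + BUN/2.8 + ethanol/4.6
= 2·144 + 121/18 + 18/2.8 + 158/4.6
= 288 + 6.72 + 6.43 + 34.35
= 335.5 mOsm/kg ≈ 335.5 mOsm/kg
Osmolar gap = measured − calculated = 339 − 335.5 = 3.5 mOsm/kg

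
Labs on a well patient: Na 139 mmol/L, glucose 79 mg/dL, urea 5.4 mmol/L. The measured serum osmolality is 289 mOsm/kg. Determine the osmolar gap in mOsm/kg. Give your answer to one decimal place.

1.2 mOsm/kg

Calculated osmolality = 2·Na + glucose/18 + urea
= 2·139 + 79/18 + 5.4
= 278 + 4.39 + 5.40
= 287.79 mOsm/kg ≈ 287.8 mOsm/kg
Osmolar gap = measured − calculated = 289 − 287.8 = 1.2 mOsm/kg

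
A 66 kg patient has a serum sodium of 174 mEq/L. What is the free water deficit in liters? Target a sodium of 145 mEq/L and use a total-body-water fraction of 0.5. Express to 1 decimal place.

6.6 L

TBW = 0.5 · 66 = 33 L
Free water deficit = TBW · (Na/145 − 1)
= 33 · (174/145 − 1)
= 33 · 0.2
= 6.6 L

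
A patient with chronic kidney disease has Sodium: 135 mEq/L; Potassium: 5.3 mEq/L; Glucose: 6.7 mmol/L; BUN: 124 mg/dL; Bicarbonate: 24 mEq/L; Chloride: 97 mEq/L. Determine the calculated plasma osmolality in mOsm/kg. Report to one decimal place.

321.0 mOsm/kg

Calculated osmolality = 2·Na + glucose + BUN/2.8
= 2·135 + 6.7 + 124/2.8
= 270 + 6.70 + 44.29
= 320.99 mOsm/kg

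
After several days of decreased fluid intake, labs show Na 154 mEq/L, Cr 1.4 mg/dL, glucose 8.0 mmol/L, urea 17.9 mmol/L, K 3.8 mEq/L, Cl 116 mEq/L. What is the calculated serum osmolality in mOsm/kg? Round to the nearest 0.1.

Calculated osmolality = 2·Na + glucose + urea
= 2·154 + 8 + 17.9
= 308 + 8 + 17.90
= 333.9 mOsm/kg

333.9 mOsm/kg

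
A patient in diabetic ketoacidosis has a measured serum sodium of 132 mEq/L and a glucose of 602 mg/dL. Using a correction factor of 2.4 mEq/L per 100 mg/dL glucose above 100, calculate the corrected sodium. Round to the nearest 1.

Corrected Na = measured Na + 2.4 · (glucose − 100)/100
= 132 + 2.4 · (602 − 100)/100
= 132 + 12
= 144 mEq/L

144 mEq/L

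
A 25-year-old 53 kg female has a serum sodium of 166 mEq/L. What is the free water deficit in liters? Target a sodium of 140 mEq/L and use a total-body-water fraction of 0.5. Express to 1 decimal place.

TBW = 0.5 · 53 = 26.5 L
Free water deficit = TBW · (Na/140 − 1)
= 26.5 · (166/140 − 1)
= 26.5 · 0.1857
= 4.92 L

4.9 L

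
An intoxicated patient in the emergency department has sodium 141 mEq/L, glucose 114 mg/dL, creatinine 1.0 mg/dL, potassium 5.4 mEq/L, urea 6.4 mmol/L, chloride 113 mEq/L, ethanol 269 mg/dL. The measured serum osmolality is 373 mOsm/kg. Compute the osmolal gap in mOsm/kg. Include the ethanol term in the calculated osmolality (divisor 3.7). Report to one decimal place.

5.6 mOsm/kg

Calculated osmolality = 2·Na + glucose/18 + urea + ethanol/3.7
= 2·141 + 114/18 + 6.4 + 269/3.7
= 282 + 6.33 + 6.40 + 72.70
= 367.43 mOsm/kg ≈ 367.4 mOsm/kg
Osmolar gap = measured − calculated = 373 − 367.4 = 5.6 mOsm/kg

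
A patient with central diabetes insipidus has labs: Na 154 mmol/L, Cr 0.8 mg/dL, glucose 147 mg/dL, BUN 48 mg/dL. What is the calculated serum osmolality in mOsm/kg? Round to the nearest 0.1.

333.3 mOsm/kg

Calculated osmolality = 2·Na + glucose/18 + BUN/2.8
= 2·154 + 147/18 + 48/2.8
= 308 + 8.17 + 17.14
= 333.31 mOsm/kg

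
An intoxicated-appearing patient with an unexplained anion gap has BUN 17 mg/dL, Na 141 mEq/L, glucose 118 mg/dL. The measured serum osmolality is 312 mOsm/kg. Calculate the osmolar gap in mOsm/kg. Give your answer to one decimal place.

17.4 mOsm/kg

Calculated osmolality = 2·Na + glucose/18 + BUN/2.8
= 2·141 + 118/18 + 17/2.8
= 282 + 6.56 + 6.07
= 294.63 mOsm/kg ≈ 294.6 mOsm/kg
Osmolar gap = measured − calculated = 312 − 294.6 = 17.4 mOsm/kg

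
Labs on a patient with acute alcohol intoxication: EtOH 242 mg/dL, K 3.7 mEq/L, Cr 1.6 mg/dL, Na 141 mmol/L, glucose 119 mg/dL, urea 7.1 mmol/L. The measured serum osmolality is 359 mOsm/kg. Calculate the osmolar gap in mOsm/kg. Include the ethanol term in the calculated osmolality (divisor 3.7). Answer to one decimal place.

-2.1 mOsm/kg

Calculated osmolality = 2·Na + glucose/18 + urea + ethanol/3.7
= 2·141 + 119/18 + 7.1 + 242/3.7
= 282 + 6.61 + 7.10 + 65.41
= 361.12 mOsm/kg ≈ 361.1 mOsm/kg
Osmolar gap = measured − calculated = 359 − 361.1 = -2.1 mOsm/kg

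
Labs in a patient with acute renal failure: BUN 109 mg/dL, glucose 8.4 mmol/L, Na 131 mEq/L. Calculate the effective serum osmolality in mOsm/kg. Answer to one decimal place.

Effective osmolality excludes urea (freely permeant across cell membranes):
2·Na + glucose
= 2·131 + 8.4
= 262 + 8.4
= 270.4 mOsm/kg

270.4 mOsm/kg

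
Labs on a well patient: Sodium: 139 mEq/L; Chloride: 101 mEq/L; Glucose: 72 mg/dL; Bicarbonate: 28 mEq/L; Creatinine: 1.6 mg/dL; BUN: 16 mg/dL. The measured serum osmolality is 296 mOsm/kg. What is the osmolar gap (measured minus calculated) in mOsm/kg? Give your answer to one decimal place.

8.3 mOsm/kg

Calculated osmolality = 2·Na + glucose/18 + BUN/2.8
= 2·139 + 72/18 + 16/2.8
= 278 + 4 + 5.71
= 287.71 mOsm/kg ≈ 287.7 mOsm/kg
Osmolar gap = measured − calculated = 296 − 287.7 = 8.3 mOsm/kg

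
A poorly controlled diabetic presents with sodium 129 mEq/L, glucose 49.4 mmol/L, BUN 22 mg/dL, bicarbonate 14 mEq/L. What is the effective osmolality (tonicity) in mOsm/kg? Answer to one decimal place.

Effective osmolality excludes urea (freely permeant across cell membranes):
2·Na + glucose
= 2·129 + 49.4
= 258 + 49.4
= 307.4 mOsm/kg

307.4 mOsm/kg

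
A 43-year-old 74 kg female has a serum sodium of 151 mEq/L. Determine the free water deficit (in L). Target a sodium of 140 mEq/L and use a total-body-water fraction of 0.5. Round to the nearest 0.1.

2.9 L

TBW = 0.5 · 74 = 37 L
Free water deficit = TBW · (Na/140 − 1)
= 37 · (151/140 − 1)
= 37 · 0.0786
= 2.91 L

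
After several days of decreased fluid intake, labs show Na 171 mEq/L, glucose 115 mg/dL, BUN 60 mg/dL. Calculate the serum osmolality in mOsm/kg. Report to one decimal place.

Calculated osmolality = 2·Na + glucose/18 + BUN/2.8
= 2·171 + 115/18 + 60/2.8
= 342 + 6.39 + 21.43
= 369.82 mOsm/kg

369.8 mOsm/kg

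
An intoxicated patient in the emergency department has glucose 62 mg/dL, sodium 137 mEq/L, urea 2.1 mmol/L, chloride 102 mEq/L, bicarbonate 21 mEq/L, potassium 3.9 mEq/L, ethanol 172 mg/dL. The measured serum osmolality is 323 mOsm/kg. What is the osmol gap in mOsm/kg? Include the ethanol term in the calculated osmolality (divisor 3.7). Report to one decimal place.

Calculated osmolality = 2·Na + glucose/18 + urea + ethanol/3.7
= 2·137 + 62/18 + 2.1 + 172/3.7
= 274 + 3.44 + 2.10 + 46.49
= 326.03 mOsm/kg ≈ 326.0 mOsm/kg
Osmolar gap = measured − calculated = 323 − 326.0 = -3.0 mOsm/kg

-3.0 mOsm/kg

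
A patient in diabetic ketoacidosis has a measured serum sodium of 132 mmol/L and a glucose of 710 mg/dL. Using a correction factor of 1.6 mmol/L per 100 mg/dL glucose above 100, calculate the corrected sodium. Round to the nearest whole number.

Corrected Na = measured Na + 1.6 · (glucose − 100)/100
= 132 + 1.6 · (710 − 100)/100
= 132 + 9.8
= 141.8 mmol/L

142 mmol/L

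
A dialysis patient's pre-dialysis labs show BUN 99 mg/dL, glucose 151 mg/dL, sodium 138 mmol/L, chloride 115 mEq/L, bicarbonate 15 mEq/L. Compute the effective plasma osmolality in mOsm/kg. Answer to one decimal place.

284.4 mOsm/kg

Effective osmolality excludes urea (freely permeant across cell membranes):
2·Na + glucose/18
= 2·138 + 151/18
= 276 + 8.39
= 284.39 mOsm/kg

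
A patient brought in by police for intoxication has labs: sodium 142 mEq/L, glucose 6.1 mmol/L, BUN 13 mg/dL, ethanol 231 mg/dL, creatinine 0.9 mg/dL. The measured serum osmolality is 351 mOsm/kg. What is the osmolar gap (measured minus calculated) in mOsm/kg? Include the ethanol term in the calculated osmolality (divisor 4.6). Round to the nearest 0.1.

6.0 mOsm/kg

Calculated osmolality = 2·Na + glucose + BUN/2.8 + ethanol/4.6
= 2·142 + 6.1 + 13/2.8 + 231/4.6
= 284 + 6.10 + 4.64 + 50.22
= 344.96 mOsm/kg ≈ 345.0 mOsm/kg
Osmolar gap = measured − calculated = 351 − 345.0 = 6.0 mOsm/kg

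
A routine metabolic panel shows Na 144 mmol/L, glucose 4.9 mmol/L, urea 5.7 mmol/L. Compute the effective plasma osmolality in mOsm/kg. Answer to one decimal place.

Effective osmolality excludes urea (freely permeant across cell membranes):
2·Na + glucose
= 2·144 + 4.9
= 288 + 4.9
= 292.9 mOsm/kg

292.9 mOsm/kg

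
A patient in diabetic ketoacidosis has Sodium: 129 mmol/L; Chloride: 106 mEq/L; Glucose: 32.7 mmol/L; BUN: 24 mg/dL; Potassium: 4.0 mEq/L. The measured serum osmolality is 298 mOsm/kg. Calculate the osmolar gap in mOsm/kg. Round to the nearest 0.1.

-1.3 mOsm/kg

Calculated osmolality = 2·Na + glucose + BUN/2.8
= 2·129 + 32.7 + 24/2.8
= 258 + 32.70 + 8.57
= 299.27 mOsm/kg ≈ 299.3 mOsm/kg
Osmolar gap = measured − calculated = 298 − 299.3 = -1.3 mOsm/kg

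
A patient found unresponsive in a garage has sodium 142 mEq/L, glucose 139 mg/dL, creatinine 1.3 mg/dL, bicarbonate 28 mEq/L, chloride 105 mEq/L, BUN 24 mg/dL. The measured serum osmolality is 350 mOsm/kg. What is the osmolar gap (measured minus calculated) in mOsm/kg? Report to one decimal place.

49.7 mOsm/kg

Calculated osmolality = 2·Na + glucose/18 + BUN/2.8
= 2·142 + 139/18 + 24/2.8
= 284 + 7.72 + 8.57
= 300.29 mOsm/kg ≈ 300.3 mOsm/kg
Osmolar gap = measured − calculated = 350 − 300.3 = 49.7 mOsm/kg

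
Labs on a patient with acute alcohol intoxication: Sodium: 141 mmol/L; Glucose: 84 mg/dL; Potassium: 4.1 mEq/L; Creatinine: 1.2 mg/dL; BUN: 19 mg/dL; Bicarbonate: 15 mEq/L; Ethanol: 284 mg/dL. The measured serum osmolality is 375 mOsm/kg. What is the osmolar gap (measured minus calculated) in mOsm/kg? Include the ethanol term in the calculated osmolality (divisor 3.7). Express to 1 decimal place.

4.8 mOsm/kg

Calculated osmolality = 2·Na + glucose/18 + BUN/2.8 + ethanol/3.7
= 2·141 + 84/18 + 19/2.8 + 284/3.7
= 282 + 4.67 + 6.79 + 76.76
= 370.22 mOsm/kg ≈ 370.2 mOsm/kg
Osmolar gap = measured − calculated = 375 − 370.2 = 4.8 mOsm/kg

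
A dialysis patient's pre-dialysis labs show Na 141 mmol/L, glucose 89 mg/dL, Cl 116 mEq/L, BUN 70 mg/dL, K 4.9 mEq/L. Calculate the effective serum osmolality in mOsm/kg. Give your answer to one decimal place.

Effective osmolality excludes urea (freely permeant across cell membranes):
2·Na + glucose/18
= 2·141 + 89/18
= 282 + 4.94
= 286.94 mOsm/kg

286.9 mOsm/kg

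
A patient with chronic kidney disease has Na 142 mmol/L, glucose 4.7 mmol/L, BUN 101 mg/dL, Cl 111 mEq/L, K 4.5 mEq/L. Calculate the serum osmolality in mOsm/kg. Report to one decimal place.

Calculated osmolality = 2·Na + glucose + BUN/2.8
= 2·142 + 4.7 + 101/2.8
= 284 + 4.70 + 36.07
= 324.77 mOsm/kg

324.8 mOsm/kg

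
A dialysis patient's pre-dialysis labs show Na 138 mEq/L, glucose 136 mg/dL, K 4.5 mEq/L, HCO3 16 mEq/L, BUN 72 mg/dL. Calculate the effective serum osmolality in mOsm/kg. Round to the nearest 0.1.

Effective osmolality excludes urea (freely permeant across cell membranes):
2·Na + glucose/18
= 2·138 + 136/18
= 276 + 7.56
= 283.56 mOsm/kg

283.6 mOsm/kg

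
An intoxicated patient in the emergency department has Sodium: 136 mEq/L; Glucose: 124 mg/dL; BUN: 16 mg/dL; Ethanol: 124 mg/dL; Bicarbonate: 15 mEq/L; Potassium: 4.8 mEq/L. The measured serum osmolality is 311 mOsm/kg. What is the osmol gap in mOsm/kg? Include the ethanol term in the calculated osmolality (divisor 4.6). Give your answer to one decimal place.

Calculated osmolality = 2·Na + glucose/18 + BUN/2.8 + ethanol/4.6
= 2·136 + 124/18 + 16/2.8 + 124/4.6
= 272 + 6.89 + 5.71 + 26.96
= 311.56 mOsm/kg ≈ 311.6 mOsm/kg
Osmolar gap = measured − calculated = 311 − 311.6 = -0.6 mOsm/kg

-0.6 mOsm/kg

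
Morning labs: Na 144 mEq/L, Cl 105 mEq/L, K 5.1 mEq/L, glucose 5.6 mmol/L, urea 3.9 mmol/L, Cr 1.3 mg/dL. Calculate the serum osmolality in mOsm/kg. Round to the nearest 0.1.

297.5 mOsm/kg

Calculated osmolality = 2·Na + glucose + urea
= 2·144 + 5.6 + 3.9
= 288 + 5.60 + 3.90
= 297.5 mOsm/kg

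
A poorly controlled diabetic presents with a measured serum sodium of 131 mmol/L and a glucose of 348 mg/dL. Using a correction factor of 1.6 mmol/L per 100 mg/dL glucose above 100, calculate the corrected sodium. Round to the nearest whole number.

Corrected Na = measured Na + 1.6 · (glucose − 100)/100
= 131 + 1.6 · (348 − 100)/100
= 131 + 4
= 135 mmol/L

135 mmol/L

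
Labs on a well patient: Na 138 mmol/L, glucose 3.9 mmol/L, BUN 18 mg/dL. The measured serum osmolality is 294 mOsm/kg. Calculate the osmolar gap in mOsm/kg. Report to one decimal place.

Calculated osmolality = 2·Na + glucose + BUN/2.8
= 2·138 + 3.9 + 18/2.8
= 276 + 3.90 + 6.43
= 286.33 mOsm/kg ≈ 286.3 mOsm/kg
Osmolar gap = measured − calculated = 294 − 286.3 = 7.7 mOsm/kg

7.7 mOsm/kg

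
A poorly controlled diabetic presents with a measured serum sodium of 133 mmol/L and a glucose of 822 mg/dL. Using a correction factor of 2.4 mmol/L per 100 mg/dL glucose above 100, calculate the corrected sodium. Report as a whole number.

150 mmol/L

Corrected Na = measured Na + 2.4 · (glucose − 100)/100
= 133 + 2.4 · (822 − 100)/100
= 133 + 17.3
= 150.3 mmol/L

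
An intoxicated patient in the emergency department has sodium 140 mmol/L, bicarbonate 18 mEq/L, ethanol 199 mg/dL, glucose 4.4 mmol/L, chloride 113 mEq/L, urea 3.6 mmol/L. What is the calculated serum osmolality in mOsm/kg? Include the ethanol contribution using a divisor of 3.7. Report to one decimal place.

341.8 mOsm/kg

Calculated osmolality = 2·Na + glucose + urea + ethanol/3.7
= 2·140 + 4.4 + 3.6 + 199/3.7
= 280 + 4.40 + 3.60 + 53.78
= 341.78 mOsm/kg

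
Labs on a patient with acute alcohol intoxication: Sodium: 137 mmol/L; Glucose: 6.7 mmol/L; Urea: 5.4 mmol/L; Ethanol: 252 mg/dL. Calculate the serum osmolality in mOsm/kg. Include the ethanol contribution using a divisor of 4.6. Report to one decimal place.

Calculated osmolality = 2·Na + glucose + urea + ethanol/4.6
= 2·137 + 6.7 + 5.4 + 252/4.6
= 274 + 6.70 + 5.40 + 54.78
= 340.88 mOsm/kg

340.9 mOsm/kg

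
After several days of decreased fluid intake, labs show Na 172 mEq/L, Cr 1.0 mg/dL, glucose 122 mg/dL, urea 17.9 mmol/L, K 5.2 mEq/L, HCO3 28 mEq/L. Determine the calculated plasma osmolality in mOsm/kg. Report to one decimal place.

368.7 mOsm/kg

Calculated osmolality = 2·Na + glucose/18 + urea
= 2·172 + 122/18 + 17.9
= 344 + 6.78 + 17.90
= 368.68 mOsm/kg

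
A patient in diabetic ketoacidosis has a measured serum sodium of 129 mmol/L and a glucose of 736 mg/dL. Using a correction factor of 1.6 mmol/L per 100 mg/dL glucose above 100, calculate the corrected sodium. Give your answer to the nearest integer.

Corrected Na = measured Na + 1.6 · (glucose − 100)/100
= 129 + 1.6 · (736 − 100)/100
= 129 + 10.2
= 139.2 mmol/L

139 mmol/L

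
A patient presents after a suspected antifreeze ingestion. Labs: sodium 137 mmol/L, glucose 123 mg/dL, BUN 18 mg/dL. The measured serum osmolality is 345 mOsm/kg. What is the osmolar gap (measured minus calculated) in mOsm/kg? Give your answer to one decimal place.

57.7 mOsm/kg

Calculated osmolality = 2·Na + glucose/18 + BUN/2.8
= 2·137 + 123/18 + 18/2.8
= 274 + 6.83 + 6.43
= 287.26 mOsm/kg ≈ 287.3 mOsm/kg
Osmolar gap = measured − calculated = 345 − 287.3 = 57.7 mOsm/kg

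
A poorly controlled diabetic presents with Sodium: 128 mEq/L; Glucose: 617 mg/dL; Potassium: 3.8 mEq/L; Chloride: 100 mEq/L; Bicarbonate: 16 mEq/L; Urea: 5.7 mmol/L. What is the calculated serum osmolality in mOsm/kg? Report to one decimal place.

Calculated osmolality = 2·Na + glucose/18 + urea
= 2·128 + 617/18 + 5.7
= 256 + 34.28 + 5.70
= 295.98 mOsm/kg

296.0 mOsm/kg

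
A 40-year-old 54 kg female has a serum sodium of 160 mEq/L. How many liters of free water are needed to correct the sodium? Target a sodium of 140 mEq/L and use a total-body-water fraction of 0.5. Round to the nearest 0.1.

TBW = 0.5 · 54 = 27 L
Free water deficit = TBW · (Na/140 − 1)
= 27 · (160/140 − 1)
= 27 · 0.1429
= 3.86 L

3.9 L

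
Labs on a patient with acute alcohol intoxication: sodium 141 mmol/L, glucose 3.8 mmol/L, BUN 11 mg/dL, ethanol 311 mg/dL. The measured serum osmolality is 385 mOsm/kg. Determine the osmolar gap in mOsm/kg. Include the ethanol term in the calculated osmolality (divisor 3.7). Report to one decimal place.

Calculated osmolality = 2·Na + glucose + BUN/2.8 + ethanol/3.7
= 2·141 + 3.8 + 11/2.8 + 311/3.7
= 282 + 3.80 + 3.93 + 84.05
= 373.78 mOsm/kg ≈ 373.8 mOsm/kg
Osmolar gap = measured − calculated = 385 − 373.8 = 11.2 mOsm/kg

11.2 mOsm/kg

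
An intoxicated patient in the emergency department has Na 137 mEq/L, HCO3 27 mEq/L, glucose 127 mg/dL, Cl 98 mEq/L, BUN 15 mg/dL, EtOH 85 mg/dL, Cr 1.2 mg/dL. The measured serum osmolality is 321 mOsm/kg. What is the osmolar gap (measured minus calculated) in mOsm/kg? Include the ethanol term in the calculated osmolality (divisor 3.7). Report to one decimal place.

11.6 mOsm/kg

Calculated osmolality = 2·Na + glucose/18 + BUN/2.8 + ethanol/3.7
= 2·137 + 127/18 + 15/2.8 + 85/3.7
= 274 + 7.06 + 5.36 + 22.97
= 309.39 mOsm/kg ≈ 309.4 mOsm/kg
Osmolar gap = measured − calculated = 321 − 309.4 = 11.6 mOsm/kg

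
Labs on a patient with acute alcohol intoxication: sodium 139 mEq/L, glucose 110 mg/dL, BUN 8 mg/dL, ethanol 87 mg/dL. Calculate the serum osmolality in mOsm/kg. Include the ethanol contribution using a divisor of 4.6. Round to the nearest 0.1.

Calculated osmolality = 2·Na + glucose/18 + BUN/2.8 + ethanol/4.6
= 2·139 + 110/18 + 8/2.8 + 87/4.6
= 278 + 6.11 + 2.86 + 18.91
= 305.88 mOsm/kg

305.9 mOsm/kg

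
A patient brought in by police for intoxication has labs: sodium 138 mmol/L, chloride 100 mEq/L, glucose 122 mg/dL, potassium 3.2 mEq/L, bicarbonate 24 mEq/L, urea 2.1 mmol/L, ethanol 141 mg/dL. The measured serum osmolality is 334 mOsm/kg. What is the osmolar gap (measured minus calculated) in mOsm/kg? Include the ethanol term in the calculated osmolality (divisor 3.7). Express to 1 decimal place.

Calculated osmolality = 2·Na + glucose/18 + urea + ethanol/3.7
= 2·138 + 122/18 + 2.1 + 141/3.7
= 276 + 6.78 + 2.10 + 38.11
= 322.99 mOsm/kg ≈ 323.0 mOsm/kg
Osmolar gap = measured − calculated = 334 − 323.0 = 11.0 mOsm/kg

11.0 mOsm/kg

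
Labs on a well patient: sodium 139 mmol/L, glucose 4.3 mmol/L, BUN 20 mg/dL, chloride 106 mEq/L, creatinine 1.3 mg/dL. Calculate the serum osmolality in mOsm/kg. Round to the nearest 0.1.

289.4 mOsm/kg

Calculated osmolality = 2·Na + glucose + BUN/2.8
= 2·139 + 4.3 + 20/2.8
= 278 + 4.30 + 7.14
= 289.44 mOsm/kg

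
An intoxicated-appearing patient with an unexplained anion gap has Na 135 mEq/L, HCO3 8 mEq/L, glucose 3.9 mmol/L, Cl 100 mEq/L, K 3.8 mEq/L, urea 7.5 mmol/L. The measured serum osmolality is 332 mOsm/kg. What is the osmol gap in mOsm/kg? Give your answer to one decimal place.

50.6 mOsm/kg

Calculated osmolality = 2·Na + glucose + urea
= 2·135 + 3.9 + 7.5
= 270 + 3.90 + 7.50
= 281.4 mOsm/kg ≈ 281.4 mOsm/kg
Osmolar gap = measured − calculated = 332 − 281.4 = 50.6 mOsm/kg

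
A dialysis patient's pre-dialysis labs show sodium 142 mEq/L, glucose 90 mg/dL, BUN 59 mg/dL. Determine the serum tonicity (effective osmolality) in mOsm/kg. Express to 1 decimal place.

Effective osmolality excludes urea (freely permeant across cell membranes):
2·Na + glucose/18
= 2·142 + 90/18
= 284 + 5
= 289 mOsm/kg

289.0 mOsm/kg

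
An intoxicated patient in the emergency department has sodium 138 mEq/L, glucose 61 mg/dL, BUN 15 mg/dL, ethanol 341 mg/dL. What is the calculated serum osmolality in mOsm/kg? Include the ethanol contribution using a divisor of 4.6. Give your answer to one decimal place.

358.9 mOsm/kg

Calculated osmolality = 2·Na + glucose/18 + BUN/2.8 + ethanol/4.6
= 2·138 + 61/18 + 15/2.8 + 341/4.6
= 276 + 3.39 + 5.36 + 74.13
= 358.88 mOsm/kg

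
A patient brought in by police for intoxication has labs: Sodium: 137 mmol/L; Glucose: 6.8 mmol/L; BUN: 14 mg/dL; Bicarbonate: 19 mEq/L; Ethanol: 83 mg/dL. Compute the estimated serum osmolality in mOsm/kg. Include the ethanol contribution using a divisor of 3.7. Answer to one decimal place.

308.2 mOsm/kg

Calculated osmolality = 2·Na + glucose + BUN/2.8 + ethanol/3.7
= 2·137 + 6.8 + 14/2.8 + 83/3.7
= 274 + 6.80 + 5 + 22.43
= 308.23 mOsm/kg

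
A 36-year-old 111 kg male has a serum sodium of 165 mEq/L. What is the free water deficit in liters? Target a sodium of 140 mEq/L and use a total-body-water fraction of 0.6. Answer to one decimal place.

11.9 L

TBW = 0.6 · 111 = 66.6 L
Free water deficit = TBW · (Na/140 − 1)
= 66.6 · (165/140 − 1)
= 66.6 · 0.1786
= 11.89 L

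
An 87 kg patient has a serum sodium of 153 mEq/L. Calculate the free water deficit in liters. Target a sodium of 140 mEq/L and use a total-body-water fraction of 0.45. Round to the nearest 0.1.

3.6 L

TBW = 0.45 · 87 = 39.15 L
Free water deficit = TBW · (Na/140 − 1)
= 39.15 · (153/140 − 1)
= 39.15 · 0.0929
= 3.64 L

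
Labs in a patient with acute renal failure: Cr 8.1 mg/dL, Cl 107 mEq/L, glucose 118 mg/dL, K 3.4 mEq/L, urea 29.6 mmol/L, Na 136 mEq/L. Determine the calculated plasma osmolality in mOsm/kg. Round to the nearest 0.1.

308.2 mOsm/kg

Calculated osmolality = 2·Na + glucose/18 + urea
= 2·136 + 118/18 + 29.6
= 272 + 6.56 + 29.60
= 308.16 mOsm/kg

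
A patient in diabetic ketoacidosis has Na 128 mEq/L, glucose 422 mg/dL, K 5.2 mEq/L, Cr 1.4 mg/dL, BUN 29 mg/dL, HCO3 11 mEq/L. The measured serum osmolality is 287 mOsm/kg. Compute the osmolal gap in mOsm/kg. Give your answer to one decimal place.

Calculated osmolality = 2·Na + glucose/18 + BUN/2.8
= 2·128 + 422/18 + 29/2.8
= 256 + 23.44 + 10.36
= 289.8 mOsm/kg ≈ 289.8 mOsm/kg
Osmolar gap = measured − calculated = 287 − 289.8 = -2.8 mOsm/kg

-2.8 mOsm/kg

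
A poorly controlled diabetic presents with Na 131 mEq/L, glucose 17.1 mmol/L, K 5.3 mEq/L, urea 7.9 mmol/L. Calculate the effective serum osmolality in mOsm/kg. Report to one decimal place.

279.1 mOsm/kg

Effective osmolality excludes urea (freely permeant across cell membranes):
2·Na + glucose
= 2·131 + 17.1
= 262 + 17.1
= 279.1 mOsm/kg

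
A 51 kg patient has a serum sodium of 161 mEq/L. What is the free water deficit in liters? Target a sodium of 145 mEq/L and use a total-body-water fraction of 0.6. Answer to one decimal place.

TBW = 0.6 · 51 = 30.6 L
Free water deficit = TBW · (Na/145 − 1)
= 30.6 · (161/145 − 1)
= 30.6 · 0.1103
= 3.38 L

3.4 L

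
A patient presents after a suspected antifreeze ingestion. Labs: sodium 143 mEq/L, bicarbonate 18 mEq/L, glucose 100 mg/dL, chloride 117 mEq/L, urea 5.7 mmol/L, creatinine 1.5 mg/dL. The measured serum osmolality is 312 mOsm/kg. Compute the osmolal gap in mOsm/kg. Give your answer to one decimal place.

Calculated osmolality = 2·Na + glucose/18 + urea
= 2·143 + 100/18 + 5.7
= 286 + 5.56 + 5.70
= 297.26 mOsm/kg ≈ 297.3 mOsm/kg
Osmolar gap = measured − calculated = 312 − 297.3 = 14.7 mOsm/kg

14.7 mOsm/kg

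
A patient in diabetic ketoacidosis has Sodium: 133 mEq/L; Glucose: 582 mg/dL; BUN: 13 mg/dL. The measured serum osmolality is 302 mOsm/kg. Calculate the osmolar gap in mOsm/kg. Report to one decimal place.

Calculated osmolality = 2·Na + glucose/18 + BUN/2.8
= 2·133 + 582/18 + 13/2.8
= 266 + 32.33 + 4.64
= 302.97 mOsm/kg ≈ 303.0 mOsm/kg
Osmolar gap = measured − calculated = 302 − 303.0 = -1.0 mOsm/kg

-1.0 mOsm/kg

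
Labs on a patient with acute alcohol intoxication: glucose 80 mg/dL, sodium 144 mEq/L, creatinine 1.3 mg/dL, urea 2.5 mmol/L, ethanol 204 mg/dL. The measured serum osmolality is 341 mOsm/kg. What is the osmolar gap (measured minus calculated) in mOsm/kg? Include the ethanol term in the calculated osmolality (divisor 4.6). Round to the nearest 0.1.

Calculated osmolality = 2·Na + glucose/18 + urea + ethanol/4.6
= 2·144 + 80/18 + 2.5 + 204/4.6
= 288 + 4.44 + 2.50 + 44.35
= 339.29 mOsm/kg ≈ 339.3 mOsm/kg
Osmolar gap = measured − calculated = 341 − 339.3 = 1.7 mOsm/kg

1.7 mOsm/kg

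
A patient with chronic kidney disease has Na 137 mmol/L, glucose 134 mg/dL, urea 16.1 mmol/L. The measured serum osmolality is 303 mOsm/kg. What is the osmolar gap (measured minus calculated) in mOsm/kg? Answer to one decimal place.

Calculated osmolality = 2·Na + glucose/18 + urea
= 2·137 + 134/18 + 16.1
= 274 + 7.44 + 16.10
= 297.54 mOsm/kg ≈ 297.5 mOsm/kg
Osmolar gap = measured − calculated = 303 − 297.5 = 5.5 mOsm/kg

5.5 mOsm/kg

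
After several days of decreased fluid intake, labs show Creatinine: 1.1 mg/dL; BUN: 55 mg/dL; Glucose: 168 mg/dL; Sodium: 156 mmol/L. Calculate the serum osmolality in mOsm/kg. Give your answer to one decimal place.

341.0 mOsm/kg

Calculated osmolality = 2·Na + glucose/18 + BUN/2.8
= 2·156 + 168/18 + 55/2.8
= 312 + 9.33 + 19.64
= 340.97 mOsm/kg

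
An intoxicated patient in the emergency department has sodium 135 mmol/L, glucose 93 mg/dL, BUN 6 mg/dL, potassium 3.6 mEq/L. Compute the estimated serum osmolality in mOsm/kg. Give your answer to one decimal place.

277.3 mOsm/kg

Calculated osmolality = 2·Na + glucose/18 + BUN/2.8
= 2·135 + 93/18 + 6/2.8
= 270 + 5.17 + 2.14
= 277.31 mOsm/kg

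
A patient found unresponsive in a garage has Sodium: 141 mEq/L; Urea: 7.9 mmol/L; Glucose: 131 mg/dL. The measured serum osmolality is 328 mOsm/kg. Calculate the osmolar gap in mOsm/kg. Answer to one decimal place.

30.8 mOsm/kg

Calculated osmolality = 2·Na + glucose/18 + urea
= 2·141 + 131/18 + 7.9
= 282 + 7.28 + 7.90
= 297.18 mOsm/kg ≈ 297.2 mOsm/kg
Osmolar gap = measured − calculated = 328 − 297.2 = 30.8 mOsm/kg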